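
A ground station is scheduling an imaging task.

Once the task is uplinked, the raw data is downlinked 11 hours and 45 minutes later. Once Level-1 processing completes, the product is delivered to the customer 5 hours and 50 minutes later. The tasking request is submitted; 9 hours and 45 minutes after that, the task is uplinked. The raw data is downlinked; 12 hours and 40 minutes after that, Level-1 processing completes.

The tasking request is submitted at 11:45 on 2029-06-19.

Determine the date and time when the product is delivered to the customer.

The tasking request is submitted: 11:45 Jun 19, 2029.
The task is uplinked: 11:45 Jun 19, 2029 + 9h45m = 21:30 Jun 19, 2029.
The raw data is downlinked: 21:30 Jun 19, 2029 + 11h45m = 09:15 Jun 20, 2029.
Level-1 processing completes: 09:15 Jun 20, 2029 + 12h40m = 21:55 Jun 20, 2029.
The product is delivered to the customer: 21:55 Jun 20, 2029 + 5h50m = 03:45 Jun 21, 2029.

03:45 on 2029-06-21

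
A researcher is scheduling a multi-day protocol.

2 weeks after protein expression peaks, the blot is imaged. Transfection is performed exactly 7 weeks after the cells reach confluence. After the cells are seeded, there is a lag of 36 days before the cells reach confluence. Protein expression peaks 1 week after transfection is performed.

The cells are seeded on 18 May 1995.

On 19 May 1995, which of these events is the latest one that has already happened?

The cells are seeded

The cells are seeded: May 18, 1995.
The cells reach confluence: May 18, 1995 + 36 days = Jun 23, 1995.
Transfection is performed: Jun 23, 1995 + 7 weeks = Aug 11, 1995.
Protein expression peaks: Aug 11, 1995 + 1 week = Aug 18, 1995.
The blot is imaged: Aug 18, 1995 + 2 weeks = Sep 1, 1995.
May 19, 1995 falls between when the cells are seeded (May 18, 1995) and when the cells reach confluence (Jun 23, 1995).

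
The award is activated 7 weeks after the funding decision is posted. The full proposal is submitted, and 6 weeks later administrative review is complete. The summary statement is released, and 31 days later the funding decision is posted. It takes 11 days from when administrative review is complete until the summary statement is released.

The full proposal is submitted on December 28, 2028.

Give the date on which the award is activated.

May 10, 2029

The full proposal is submitted: Dec 28, 2028.
Administrative review is complete: Dec 28, 2028 + 6 weeks = Feb 8, 2029.
The summary statement is released: Feb 8, 2029 + 11 days = Feb 19, 2029.
The funding decision is posted: Feb 19, 2029 + 31 days = Mar 22, 2029.
The award is activated: Mar 22, 2029 + 7 weeks = May 10, 2029.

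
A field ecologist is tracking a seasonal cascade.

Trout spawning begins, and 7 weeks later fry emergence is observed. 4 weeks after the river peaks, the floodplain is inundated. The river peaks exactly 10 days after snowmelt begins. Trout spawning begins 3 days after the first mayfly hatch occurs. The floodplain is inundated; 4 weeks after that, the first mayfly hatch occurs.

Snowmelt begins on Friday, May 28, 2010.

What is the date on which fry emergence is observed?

Snowmelt begins: May 28, 2010.
The river peaks: May 28, 2010 + 10 days = Jun 7, 2010.
The floodplain is inundated: Jun 7, 2010 + 4 weeks = Jul 5, 2010.
The first mayfly hatch occurs: Jul 5, 2010 + 4 weeks = Aug 2, 2010.
Trout spawning begins: Aug 2, 2010 + 3 days = Aug 5, 2010.
Fry emergence is observed: Aug 5, 2010 + 7 weeks = Sep 23, 2010.

Thursday, September 23, 2010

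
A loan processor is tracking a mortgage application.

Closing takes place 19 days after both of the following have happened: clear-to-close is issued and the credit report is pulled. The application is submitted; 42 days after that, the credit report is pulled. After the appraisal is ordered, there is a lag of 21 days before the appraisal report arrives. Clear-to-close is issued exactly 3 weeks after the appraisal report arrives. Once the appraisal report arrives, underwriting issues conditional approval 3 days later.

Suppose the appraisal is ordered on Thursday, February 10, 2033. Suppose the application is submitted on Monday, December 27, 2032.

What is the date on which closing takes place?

Tuesday, April 12, 2033

The appraisal is ordered: Feb 10, 2033.
The appraisal report arrives: Feb 10, 2033 + 21 days = Mar 3, 2033.
Clear-to-close is issued: Mar 3, 2033 + 3 weeks = Mar 24, 2033.
The application is submitted: Dec 27, 2032.
The credit report is pulled: Dec 27, 2032 + 42 days = Feb 7, 2033.
Both prerequisites met — clear-to-close is issued (Mar 24, 2033), the credit report is pulled (Feb 7, 2033); the later is Mar 24, 2033.
Closing takes place: Mar 24, 2033 + 19 days = Apr 12, 2033.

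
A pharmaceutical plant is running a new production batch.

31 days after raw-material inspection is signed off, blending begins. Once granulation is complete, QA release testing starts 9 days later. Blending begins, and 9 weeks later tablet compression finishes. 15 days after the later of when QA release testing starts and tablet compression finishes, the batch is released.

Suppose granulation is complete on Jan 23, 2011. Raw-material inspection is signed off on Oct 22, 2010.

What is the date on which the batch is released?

Granulation is complete: Jan 23, 2011.
QA release testing starts: Jan 23, 2011 + 9 days = Feb 1, 2011.
Raw-material inspection is signed off: Oct 22, 2010.
Blending begins: Oct 22, 2010 + 31 days = Nov 22, 2010.
Tablet compression finishes: Nov 22, 2010 + 9 weeks = Jan 24, 2011.
Both prerequisites met — QA release testing starts (Feb 1, 2011), tablet compression finishes (Jan 24, 2011); the later is Feb 1, 2011.
The batch is released: Feb 1, 2011 + 15 days = Feb 16, 2011.

Feb 16, 2011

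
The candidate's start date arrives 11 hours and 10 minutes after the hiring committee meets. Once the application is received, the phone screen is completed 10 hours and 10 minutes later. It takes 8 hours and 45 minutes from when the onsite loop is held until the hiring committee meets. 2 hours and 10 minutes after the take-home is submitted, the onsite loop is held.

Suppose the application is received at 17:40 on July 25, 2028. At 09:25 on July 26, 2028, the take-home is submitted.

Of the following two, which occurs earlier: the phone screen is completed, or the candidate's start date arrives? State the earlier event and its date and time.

The phone screen is completed — 03:50 on July 26, 2028

The application is received: 17:40 Jul 25, 2028.
The phone screen is completed: 17:40 Jul 25, 2028 + 10h10m = 03:50 Jul 26, 2028.
The take-home is submitted: 09:25 Jul 26, 2028.
The onsite loop is held: 09:25 Jul 26, 2028 + 2h10m = 11:35 Jul 26, 2028.
The hiring committee meets: 11:35 Jul 26, 2028 + 8h45m = 20:20 Jul 26, 2028.
The candidate's start date arrives: 20:20 Jul 26, 2028 + 11h10m = 07:30 Jul 27, 2028.
Comparing: the phone screen is completed at 03:50 Jul 26, 2028 vs the candidate's start date arrives at 07:30 Jul 27, 2028. Earlier: the phone screen is completed.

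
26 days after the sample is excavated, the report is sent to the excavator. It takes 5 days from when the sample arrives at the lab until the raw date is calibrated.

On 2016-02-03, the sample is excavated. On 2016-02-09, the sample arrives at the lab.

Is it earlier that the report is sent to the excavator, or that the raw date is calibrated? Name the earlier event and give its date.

The raw date is calibrated — 2016-02-14

The sample is excavated: Feb 3, 2016.
The report is sent to the excavator: Feb 3, 2016 + 26 days = Feb 29, 2016.
The sample arrives at the lab: Feb 9, 2016.
The raw date is calibrated: Feb 9, 2016 + 5 days = Feb 14, 2016.
Comparing: the report is sent to the excavator on Feb 29, 2016 vs the raw date is calibrated on Feb 14, 2016. Earlier: the raw date is calibrated.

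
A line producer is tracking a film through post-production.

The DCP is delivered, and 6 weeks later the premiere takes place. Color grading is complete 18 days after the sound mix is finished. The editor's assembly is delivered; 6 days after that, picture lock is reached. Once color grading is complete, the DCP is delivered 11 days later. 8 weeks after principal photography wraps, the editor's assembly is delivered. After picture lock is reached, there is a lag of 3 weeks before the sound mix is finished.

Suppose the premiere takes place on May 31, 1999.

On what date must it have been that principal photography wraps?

Dec 28, 1998

The premiere takes place: May 31, 1999.
The DCP is delivered: May 31, 1999 − 6 weeks = Apr 19, 1999.
Color grading is complete: Apr 19, 1999 − 11 days = Apr 8, 1999.
The sound mix is finished: Apr 8, 1999 − 18 days = Mar 21, 1999.
Picture lock is reached: Mar 21, 1999 − 3 weeks = Feb 28, 1999.
The editor's assembly is delivered: Feb 28, 1999 − 6 days = Feb 22, 1999.
Principal photography wraps: Feb 22, 1999 − 8 weeks = Dec 28, 1998.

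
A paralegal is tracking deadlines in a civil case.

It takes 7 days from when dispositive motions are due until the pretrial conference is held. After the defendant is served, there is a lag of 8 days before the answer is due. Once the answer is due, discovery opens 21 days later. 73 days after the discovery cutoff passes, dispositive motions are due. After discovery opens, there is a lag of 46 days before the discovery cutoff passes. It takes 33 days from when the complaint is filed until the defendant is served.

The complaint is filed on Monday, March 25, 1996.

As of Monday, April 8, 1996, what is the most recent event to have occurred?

The complaint is filed: Mar 25, 1996.
The defendant is served: Mar 25, 1996 + 33 days = Apr 27, 1996.
The answer is due: Apr 27, 1996 + 8 days = May 5, 1996.
Discovery opens: May 5, 1996 + 21 days = May 26, 1996.
The discovery cutoff passes: May 26, 1996 + 46 days = Jul 11, 1996.
Dispositive motions are due: Jul 11, 1996 + 73 days = Sep 22, 1996.
The pretrial conference is held: Sep 22, 1996 + 7 days = Sep 29, 1996.
Apr 8, 1996 falls between when the complaint is filed (Mar 25, 1996) and when the defendant is served (Apr 27, 1996).

The complaint is filed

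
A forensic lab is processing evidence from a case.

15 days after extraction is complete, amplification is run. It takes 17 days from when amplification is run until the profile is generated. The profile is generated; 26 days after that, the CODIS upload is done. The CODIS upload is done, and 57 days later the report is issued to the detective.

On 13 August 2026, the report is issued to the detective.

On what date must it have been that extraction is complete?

The report is issued to the detective: Aug 13, 2026.
The CODIS upload is done: Aug 13, 2026 − 57 days = Jun 17, 2026.
The profile is generated: Jun 17, 2026 − 26 days = May 22, 2026.
Amplification is run: May 22, 2026 − 17 days = May 5, 2026.
Extraction is complete: May 5, 2026 − 15 days = Apr 20, 2026.

20 April 2026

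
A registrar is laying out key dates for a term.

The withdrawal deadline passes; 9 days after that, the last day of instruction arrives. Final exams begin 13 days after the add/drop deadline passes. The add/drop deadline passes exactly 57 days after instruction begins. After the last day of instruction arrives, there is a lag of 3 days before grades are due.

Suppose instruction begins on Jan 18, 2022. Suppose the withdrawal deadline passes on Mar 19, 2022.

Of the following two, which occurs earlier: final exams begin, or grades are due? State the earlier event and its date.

Instruction begins: Jan 18, 2022.
The add/drop deadline passes: Jan 18, 2022 + 57 days = Mar 16, 2022.
Final exams begin: Mar 16, 2022 + 13 days = Mar 29, 2022.
The withdrawal deadline passes: Mar 19, 2022.
The last day of instruction arrives: Mar 19, 2022 + 9 days = Mar 28, 2022.
Grades are due: Mar 28, 2022 + 3 days = Mar 31, 2022.
Comparing: final exams begin on Mar 29, 2022 vs grades are due on Mar 31, 2022. Earlier: final exams begin.

Final exams begin — Mar 29, 2022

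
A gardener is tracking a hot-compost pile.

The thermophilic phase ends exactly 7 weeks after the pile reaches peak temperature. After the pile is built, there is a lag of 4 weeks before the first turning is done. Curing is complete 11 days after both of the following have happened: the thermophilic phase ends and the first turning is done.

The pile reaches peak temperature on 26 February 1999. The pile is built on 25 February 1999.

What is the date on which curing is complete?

The pile reaches peak temperature: Feb 26, 1999.
The thermophilic phase ends: Feb 26, 1999 + 7 weeks = Apr 16, 1999.
The pile is built: Feb 25, 1999.
The first turning is done: Feb 25, 1999 + 4 weeks = Mar 25, 1999.
Both prerequisites met — the thermophilic phase ends (Apr 16, 1999), the first turning is done (Mar 25, 1999); the later is Apr 16, 1999.
Curing is complete: Apr 16, 1999 + 11 days = Apr 27, 1999.

27 April 1999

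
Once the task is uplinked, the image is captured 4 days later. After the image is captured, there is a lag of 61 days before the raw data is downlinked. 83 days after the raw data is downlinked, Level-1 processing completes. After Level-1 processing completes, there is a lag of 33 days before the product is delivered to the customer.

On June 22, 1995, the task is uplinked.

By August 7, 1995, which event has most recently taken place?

The image is captured

The task is uplinked: Jun 22, 1995.
The image is captured: Jun 22, 1995 + 4 days = Jun 26, 1995.
The raw data is downlinked: Jun 26, 1995 + 61 days = Aug 26, 1995.
Level-1 processing completes: Aug 26, 1995 + 83 days = Nov 17, 1995.
The product is delivered to the customer: Nov 17, 1995 + 33 days = Dec 20, 1995.
Aug 7, 1995 falls between when the image is captured (Jun 26, 1995) and when the raw data is downlinked (Aug 26, 1995).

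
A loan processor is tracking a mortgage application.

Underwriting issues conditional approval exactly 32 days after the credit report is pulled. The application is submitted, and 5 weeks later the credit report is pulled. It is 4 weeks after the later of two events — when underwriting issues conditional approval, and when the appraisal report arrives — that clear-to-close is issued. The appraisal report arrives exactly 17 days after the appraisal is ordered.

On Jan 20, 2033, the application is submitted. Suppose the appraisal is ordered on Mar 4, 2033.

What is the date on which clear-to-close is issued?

The application is submitted: Jan 20, 2033.
The credit report is pulled: Jan 20, 2033 + 5 weeks = Feb 24, 2033.
Underwriting issues conditional approval: Feb 24, 2033 + 32 days = Mar 28, 2033.
The appraisal is ordered: Mar 4, 2033.
The appraisal report arrives: Mar 4, 2033 + 17 days = Mar 21, 2033.
Both prerequisites met — underwriting issues conditional approval (Mar 28, 2033), the appraisal report arrives (Mar 21, 2033); the later is Mar 28, 2033.
Clear-to-close is issued: Mar 28, 2033 + 4 weeks = Apr 25, 2033.

Apr 25, 2033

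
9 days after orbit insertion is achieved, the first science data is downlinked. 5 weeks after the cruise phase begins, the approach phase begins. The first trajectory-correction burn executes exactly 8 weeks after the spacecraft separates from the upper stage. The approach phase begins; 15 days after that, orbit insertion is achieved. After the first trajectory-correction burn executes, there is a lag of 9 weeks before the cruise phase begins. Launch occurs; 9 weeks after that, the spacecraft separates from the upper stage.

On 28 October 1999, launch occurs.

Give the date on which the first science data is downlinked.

25 June 2000

Launch occurs: Oct 28, 1999.
The spacecraft separates from the upper stage: Oct 28, 1999 + 9 weeks = Dec 30, 1999.
The first trajectory-correction burn executes: Dec 30, 1999 + 8 weeks = Feb 24, 2000.
The cruise phase begins: Feb 24, 2000 + 9 weeks = Apr 27, 2000.
The approach phase begins: Apr 27, 2000 + 5 weeks = Jun 1, 2000.
Orbit insertion is achieved: Jun 1, 2000 + 15 days = Jun 16, 2000.
The first science data is downlinked: Jun 16, 2000 + 9 days = Jun 25, 2000.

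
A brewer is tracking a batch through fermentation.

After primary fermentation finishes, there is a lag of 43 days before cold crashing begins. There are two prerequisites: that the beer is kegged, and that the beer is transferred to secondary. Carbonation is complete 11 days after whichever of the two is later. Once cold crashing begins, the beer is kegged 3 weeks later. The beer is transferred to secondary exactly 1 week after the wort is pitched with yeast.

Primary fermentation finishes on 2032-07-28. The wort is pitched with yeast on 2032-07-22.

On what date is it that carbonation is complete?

2032-10-11

Primary fermentation finishes: Jul 28, 2032.
Cold crashing begins: Jul 28, 2032 + 43 days = Sep 9, 2032.
The beer is kegged: Sep 9, 2032 + 3 weeks = Sep 30, 2032.
The wort is pitched with yeast: Jul 22, 2032.
The beer is transferred to secondary: Jul 22, 2032 + 1 week = Jul 29, 2032.
Both prerequisites met — the beer is kegged (Sep 30, 2032), the beer is transferred to secondary (Jul 29, 2032); the later is Sep 30, 2032.
Carbonation is complete: Sep 30, 2032 + 11 days = Oct 11, 2032.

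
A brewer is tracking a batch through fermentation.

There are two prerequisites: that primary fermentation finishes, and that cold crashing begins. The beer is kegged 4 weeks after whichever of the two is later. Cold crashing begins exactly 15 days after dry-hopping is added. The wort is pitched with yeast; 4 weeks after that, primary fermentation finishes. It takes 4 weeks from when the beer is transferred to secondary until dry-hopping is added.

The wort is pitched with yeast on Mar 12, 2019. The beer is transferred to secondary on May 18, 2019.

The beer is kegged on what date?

Jul 28, 2019

The wort is pitched with yeast: Mar 12, 2019.
Primary fermentation finishes: Mar 12, 2019 + 4 weeks = Apr 9, 2019.
The beer is transferred to secondary: May 18, 2019.
Dry-hopping is added: May 18, 2019 + 4 weeks = Jun 15, 2019.
Cold crashing begins: Jun 15, 2019 + 15 days = Jun 30, 2019.
Both prerequisites met — primary fermentation finishes (Apr 9, 2019), cold crashing begins (Jun 30, 2019); the later is Jun 30, 2019.
The beer is kegged: Jun 30, 2019 + 4 weeks = Jul 28, 2019.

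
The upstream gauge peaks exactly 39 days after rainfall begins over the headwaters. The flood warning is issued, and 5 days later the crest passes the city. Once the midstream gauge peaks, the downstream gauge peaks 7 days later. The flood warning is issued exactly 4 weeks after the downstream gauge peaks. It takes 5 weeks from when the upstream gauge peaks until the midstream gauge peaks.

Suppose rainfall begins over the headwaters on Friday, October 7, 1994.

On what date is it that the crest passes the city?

Sunday, January 29, 1995

Rainfall begins over the headwaters: Oct 7, 1994.
The upstream gauge peaks: Oct 7, 1994 + 39 days = Nov 15, 1994.
The midstream gauge peaks: Nov 15, 1994 + 5 weeks = Dec 20, 1994.
The downstream gauge peaks: Dec 20, 1994 + 7 days = Dec 27, 1994.
The flood warning is issued: Dec 27, 1994 + 4 weeks = Jan 24, 1995.
The crest passes the city: Jan 24, 1995 + 5 days = Jan 29, 1995.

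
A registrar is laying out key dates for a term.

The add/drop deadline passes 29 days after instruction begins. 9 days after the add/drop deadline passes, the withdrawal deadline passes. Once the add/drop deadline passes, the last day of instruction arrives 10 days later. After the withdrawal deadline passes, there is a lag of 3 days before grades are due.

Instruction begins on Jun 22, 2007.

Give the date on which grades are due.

Aug 2, 2007

Instruction begins: Jun 22, 2007.
The add/drop deadline passes: Jun 22, 2007 + 29 days = Jul 21, 2007.
The withdrawal deadline passes: Jul 21, 2007 + 9 days = Jul 30, 2007.
Grades are due: Jul 30, 2007 + 3 days = Aug 2, 2007.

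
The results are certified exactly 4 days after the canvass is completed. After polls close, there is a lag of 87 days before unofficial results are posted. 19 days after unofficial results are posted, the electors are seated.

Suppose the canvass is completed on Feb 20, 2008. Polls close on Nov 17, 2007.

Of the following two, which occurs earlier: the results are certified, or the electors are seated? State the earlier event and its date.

The canvass is completed: Feb 20, 2008.
The results are certified: Feb 20, 2008 + 4 days = Feb 24, 2008.
Polls close: Nov 17, 2007.
Unofficial results are posted: Nov 17, 2007 + 87 days = Feb 12, 2008.
The electors are seated: Feb 12, 2008 + 19 days = Mar 2, 2008.
Comparing: the results are certified on Feb 24, 2008 vs the electors are seated on Mar 2, 2008. Earlier: the results are certified.

The results are certified — Feb 24, 2008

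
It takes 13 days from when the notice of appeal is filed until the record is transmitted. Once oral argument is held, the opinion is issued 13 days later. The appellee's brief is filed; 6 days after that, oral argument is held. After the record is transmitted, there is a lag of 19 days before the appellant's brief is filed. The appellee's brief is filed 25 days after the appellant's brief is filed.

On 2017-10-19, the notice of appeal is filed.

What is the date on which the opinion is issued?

2018-01-03

The notice of appeal is filed: Oct 19, 2017.
The record is transmitted: Oct 19, 2017 + 13 days = Nov 1, 2017.
The appellant's brief is filed: Nov 1, 2017 + 19 days = Nov 20, 2017.
The appellee's brief is filed: Nov 20, 2017 + 25 days = Dec 15, 2017.
Oral argument is held: Dec 15, 2017 + 6 days = Dec 21, 2017.
The opinion is issued: Dec 21, 2017 + 13 days = Jan 3, 2018.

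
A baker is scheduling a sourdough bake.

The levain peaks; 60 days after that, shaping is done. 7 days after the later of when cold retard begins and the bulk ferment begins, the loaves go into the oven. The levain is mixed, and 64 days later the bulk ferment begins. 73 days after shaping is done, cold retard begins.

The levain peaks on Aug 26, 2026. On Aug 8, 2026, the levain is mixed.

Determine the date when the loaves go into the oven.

Jan 13, 2027

The levain peaks: Aug 26, 2026.
Shaping is done: Aug 26, 2026 + 60 days = Oct 25, 2026.
Cold retard begins: Oct 25, 2026 + 73 days = Jan 6, 2027.
The levain is mixed: Aug 8, 2026.
The bulk ferment begins: Aug 8, 2026 + 64 days = Oct 11, 2026.
Both prerequisites met — cold retard begins (Jan 6, 2027), the bulk ferment begins (Oct 11, 2026); the later is Jan 6, 2027.
The loaves go into the oven: Jan 6, 2027 + 7 days = Jan 13, 2027.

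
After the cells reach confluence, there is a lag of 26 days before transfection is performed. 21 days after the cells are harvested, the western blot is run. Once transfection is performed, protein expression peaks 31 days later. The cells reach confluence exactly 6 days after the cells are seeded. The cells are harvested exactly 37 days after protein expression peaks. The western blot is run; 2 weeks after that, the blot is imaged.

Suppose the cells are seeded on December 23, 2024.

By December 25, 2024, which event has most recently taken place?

The cells are seeded: Dec 23, 2024.
The cells reach confluence: Dec 23, 2024 + 6 days = Dec 29, 2024.
Transfection is performed: Dec 29, 2024 + 26 days = Jan 24, 2025.
Protein expression peaks: Jan 24, 2025 + 31 days = Feb 24, 2025.
The cells are harvested: Feb 24, 2025 + 37 days = Apr 2, 2025.
The western blot is run: Apr 2, 2025 + 21 days = Apr 23, 2025.
The blot is imaged: Apr 23, 2025 + 2 weeks = May 7, 2025.
Dec 25, 2024 falls between when the cells are seeded (Dec 23, 2024) and when the cells reach confluence (Dec 29, 2024).

The cells are seeded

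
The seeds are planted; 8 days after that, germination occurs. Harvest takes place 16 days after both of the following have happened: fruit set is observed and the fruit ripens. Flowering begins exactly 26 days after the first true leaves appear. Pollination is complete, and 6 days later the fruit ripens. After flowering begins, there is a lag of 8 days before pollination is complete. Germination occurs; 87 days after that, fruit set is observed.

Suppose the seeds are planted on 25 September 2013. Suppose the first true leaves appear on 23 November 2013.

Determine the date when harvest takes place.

18 January 2014

The seeds are planted: Sep 25, 2013.
Germination occurs: Sep 25, 2013 + 8 days = Oct 3, 2013.
Fruit set is observed: Oct 3, 2013 + 87 days = Dec 29, 2013.
The first true leaves appear: Nov 23, 2013.
Flowering begins: Nov 23, 2013 + 26 days = Dec 19, 2013.
Pollination is complete: Dec 19, 2013 + 8 days = Dec 27, 2013.
The fruit ripens: Dec 27, 2013 + 6 days = Jan 2, 2014.
Both prerequisites met — fruit set is observed (Dec 29, 2013), the fruit ripens (Jan 2, 2014); the later is Jan 2, 2014.
Harvest takes place: Jan 2, 2014 + 16 days = Jan 18, 2014.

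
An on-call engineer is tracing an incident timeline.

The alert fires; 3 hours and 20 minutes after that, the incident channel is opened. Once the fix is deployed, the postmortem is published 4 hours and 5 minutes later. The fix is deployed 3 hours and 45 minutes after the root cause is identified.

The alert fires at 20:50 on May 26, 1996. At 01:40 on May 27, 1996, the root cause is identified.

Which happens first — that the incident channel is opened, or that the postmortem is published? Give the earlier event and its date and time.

The incident channel is opened — 00:10 on May 27, 1996

The alert fires: 20:50 May 26, 1996.
The incident channel is opened: 20:50 May 26, 1996 + 3h20m = 00:10 May 27, 1996.
The root cause is identified: 01:40 May 27, 1996.
The fix is deployed: 01:40 May 27, 1996 + 3h45m = 05:25 May 27, 1996.
The postmortem is published: 05:25 May 27, 1996 + 4h05m = 09:30 May 27, 1996.
Comparing: the incident channel is opened at 00:10 May 27, 1996 vs the postmortem is published at 09:30 May 27, 1996. Earlier: the incident channel is opened.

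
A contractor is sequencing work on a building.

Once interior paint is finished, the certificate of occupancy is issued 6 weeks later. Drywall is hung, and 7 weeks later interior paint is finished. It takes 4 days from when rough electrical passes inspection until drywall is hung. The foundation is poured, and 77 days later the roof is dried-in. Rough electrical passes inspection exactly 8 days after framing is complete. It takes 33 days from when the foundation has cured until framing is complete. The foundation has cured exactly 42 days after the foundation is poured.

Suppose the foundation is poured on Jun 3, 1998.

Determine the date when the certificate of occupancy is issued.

Nov 28, 1998

The foundation is poured: Jun 3, 1998.
The foundation has cured: Jun 3, 1998 + 42 days = Jul 15, 1998.
Framing is complete: Jul 15, 1998 + 33 days = Aug 17, 1998.
Rough electrical passes inspection: Aug 17, 1998 + 8 days = Aug 25, 1998.
Drywall is hung: Aug 25, 1998 + 4 days = Aug 29, 1998.
Interior paint is finished: Aug 29, 1998 + 7 weeks = Oct 17, 1998.
The certificate of occupancy is issued: Oct 17, 1998 + 6 weeks = Nov 28, 1998.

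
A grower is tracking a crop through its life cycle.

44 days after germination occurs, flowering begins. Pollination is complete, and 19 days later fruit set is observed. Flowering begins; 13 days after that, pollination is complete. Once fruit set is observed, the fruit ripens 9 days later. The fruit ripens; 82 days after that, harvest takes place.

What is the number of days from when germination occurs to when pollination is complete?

57 days

Causal path: germination occurs → flowering begins → pollination is complete.
Total delay along the path: 44 + 13 = 57 days.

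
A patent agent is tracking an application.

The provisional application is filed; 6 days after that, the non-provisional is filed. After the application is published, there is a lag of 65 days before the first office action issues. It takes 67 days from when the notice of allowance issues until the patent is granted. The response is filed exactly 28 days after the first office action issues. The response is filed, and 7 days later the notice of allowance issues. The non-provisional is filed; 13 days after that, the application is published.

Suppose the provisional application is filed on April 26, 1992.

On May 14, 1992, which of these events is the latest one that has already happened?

The non-provisional is filed

The provisional application is filed: Apr 26, 1992.
The non-provisional is filed: Apr 26, 1992 + 6 days = May 2, 1992.
The application is published: May 2, 1992 + 13 days = May 15, 1992.
The first office action issues: May 15, 1992 + 65 days = Jul 19, 1992.
The response is filed: Jul 19, 1992 + 28 days = Aug 16, 1992.
The notice of allowance issues: Aug 16, 1992 + 7 days = Aug 23, 1992.
The patent is granted: Aug 23, 1992 + 67 days = Oct 29, 1992.
May 14, 1992 falls between when the non-provisional is filed (May 2, 1992) and when the application is published (May 15, 1992).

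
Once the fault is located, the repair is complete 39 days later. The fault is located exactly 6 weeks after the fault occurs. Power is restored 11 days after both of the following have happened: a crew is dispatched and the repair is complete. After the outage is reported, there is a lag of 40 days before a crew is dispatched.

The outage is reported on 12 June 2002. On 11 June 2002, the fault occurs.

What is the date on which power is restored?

11 September 2002

The outage is reported: Jun 12, 2002.
A crew is dispatched: Jun 12, 2002 + 40 days = Jul 22, 2002.
The fault occurs: Jun 11, 2002.
The fault is located: Jun 11, 2002 + 6 weeks = Jul 23, 2002.
The repair is complete: Jul 23, 2002 + 39 days = Aug 31, 2002.
Both prerequisites met — a crew is dispatched (Jul 22, 2002), the repair is complete (Aug 31, 2002); the later is Aug 31, 2002.
Power is restored: Aug 31, 2002 + 11 days = Sep 11, 2002.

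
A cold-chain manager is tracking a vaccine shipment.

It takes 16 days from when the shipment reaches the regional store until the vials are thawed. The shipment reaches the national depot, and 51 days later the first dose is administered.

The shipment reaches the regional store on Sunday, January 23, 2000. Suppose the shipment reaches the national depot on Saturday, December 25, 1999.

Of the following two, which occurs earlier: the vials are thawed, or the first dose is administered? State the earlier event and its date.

The shipment reaches the regional store: Jan 23, 2000.
The vials are thawed: Jan 23, 2000 + 16 days = Feb 8, 2000.
The shipment reaches the national depot: Dec 25, 1999.
The first dose is administered: Dec 25, 1999 + 51 days = Feb 14, 2000.
Comparing: the vials are thawed on Feb 8, 2000 vs the first dose is administered on Feb 14, 2000. Earlier: the vials are thawed.

The vials are thawed — Tuesday, February 8, 2000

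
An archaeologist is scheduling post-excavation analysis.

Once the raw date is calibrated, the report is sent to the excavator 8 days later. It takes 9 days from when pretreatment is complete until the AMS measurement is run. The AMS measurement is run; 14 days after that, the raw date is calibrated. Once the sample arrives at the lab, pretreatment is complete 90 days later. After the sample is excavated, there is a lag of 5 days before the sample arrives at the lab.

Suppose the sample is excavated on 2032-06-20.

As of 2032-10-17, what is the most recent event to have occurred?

The sample is excavated: Jun 20, 2032.
The sample arrives at the lab: Jun 20, 2032 + 5 days = Jun 25, 2032.
Pretreatment is complete: Jun 25, 2032 + 90 days = Sep 23, 2032.
The AMS measurement is run: Sep 23, 2032 + 9 days = Oct 2, 2032.
The raw date is calibrated: Oct 2, 2032 + 14 days = Oct 16, 2032.
The report is sent to the excavator: Oct 16, 2032 + 8 days = Oct 24, 2032.
Oct 17, 2032 falls between when the raw date is calibrated (Oct 16, 2032) and when the report is sent to the excavator (Oct 24, 2032).

The raw date is calibrated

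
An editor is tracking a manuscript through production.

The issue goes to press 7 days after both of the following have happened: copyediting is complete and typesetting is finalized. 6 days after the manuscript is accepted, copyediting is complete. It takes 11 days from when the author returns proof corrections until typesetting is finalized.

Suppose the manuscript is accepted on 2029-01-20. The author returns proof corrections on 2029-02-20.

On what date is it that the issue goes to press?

2029-03-10

The manuscript is accepted: Jan 20, 2029.
Copyediting is complete: Jan 20, 2029 + 6 days = Jan 26, 2029.
The author returns proof corrections: Feb 20, 2029.
Typesetting is finalized: Feb 20, 2029 + 11 days = Mar 3, 2029.
Both prerequisites met — copyediting is complete (Jan 26, 2029), typesetting is finalized (Mar 3, 2029); the later is Mar 3, 2029.
The issue goes to press: Mar 3, 2029 + 7 days = Mar 10, 2029.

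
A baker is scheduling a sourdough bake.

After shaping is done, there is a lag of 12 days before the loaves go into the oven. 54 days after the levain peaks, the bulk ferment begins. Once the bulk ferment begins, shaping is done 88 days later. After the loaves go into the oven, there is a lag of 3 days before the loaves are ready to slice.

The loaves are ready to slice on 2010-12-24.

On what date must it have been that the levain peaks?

2010-07-20

The loaves are ready to slice: Dec 24, 2010.
The loaves go into the oven: Dec 24, 2010 − 3 days = Dec 21, 2010.
Shaping is done: Dec 21, 2010 − 12 days = Dec 9, 2010.
The bulk ferment begins: Dec 9, 2010 − 88 days = Sep 12, 2010.
The levain peaks: Sep 12, 2010 − 54 days = Jul 20, 2010.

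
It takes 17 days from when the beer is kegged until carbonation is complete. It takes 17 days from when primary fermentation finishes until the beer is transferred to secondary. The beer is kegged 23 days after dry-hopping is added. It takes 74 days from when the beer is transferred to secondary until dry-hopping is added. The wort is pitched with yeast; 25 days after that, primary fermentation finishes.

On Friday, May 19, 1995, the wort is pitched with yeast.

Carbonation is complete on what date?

Sunday, October 22, 1995

The wort is pitched with yeast: May 19, 1995.
Primary fermentation finishes: May 19, 1995 + 25 days = Jun 13, 1995.
The beer is transferred to secondary: Jun 13, 1995 + 17 days = Jun 30, 1995.
Dry-hopping is added: Jun 30, 1995 + 74 days = Sep 12, 1995.
The beer is kegged: Sep 12, 1995 + 23 days = Oct 5, 1995.
Carbonation is complete: Oct 5, 1995 + 17 days = Oct 22, 1995.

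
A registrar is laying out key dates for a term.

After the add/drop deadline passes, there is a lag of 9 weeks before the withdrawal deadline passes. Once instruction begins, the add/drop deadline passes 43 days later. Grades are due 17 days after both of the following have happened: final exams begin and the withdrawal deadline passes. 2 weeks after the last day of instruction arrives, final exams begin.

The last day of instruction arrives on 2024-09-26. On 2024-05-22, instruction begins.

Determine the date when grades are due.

The last day of instruction arrives: Sep 26, 2024.
Final exams begin: Sep 26, 2024 + 2 weeks = Oct 10, 2024.
Instruction begins: May 22, 2024.
The add/drop deadline passes: May 22, 2024 + 43 days = Jul 4, 2024.
The withdrawal deadline passes: Jul 4, 2024 + 9 weeks = Sep 5, 2024.
Both prerequisites met — final exams begin (Oct 10, 2024), the withdrawal deadline passes (Sep 5, 2024); the later is Oct 10, 2024.
Grades are due: Oct 10, 2024 + 17 days = Oct 27, 2024.

2024-10-27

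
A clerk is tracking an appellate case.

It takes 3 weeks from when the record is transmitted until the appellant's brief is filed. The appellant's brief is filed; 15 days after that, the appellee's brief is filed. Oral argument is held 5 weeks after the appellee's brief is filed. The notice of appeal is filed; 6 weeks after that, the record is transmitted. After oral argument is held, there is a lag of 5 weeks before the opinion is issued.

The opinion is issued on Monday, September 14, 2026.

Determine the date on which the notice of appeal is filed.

The opinion is issued: Sep 14, 2026.
Oral argument is held: Sep 14, 2026 − 5 weeks = Aug 10, 2026.
The appellee's brief is filed: Aug 10, 2026 − 5 weeks = Jul 6, 2026.
The appellant's brief is filed: Jul 6, 2026 − 15 days = Jun 21, 2026.
The record is transmitted: Jun 21, 2026 − 3 weeks = May 31, 2026.
The notice of appeal is filed: May 31, 2026 − 6 weeks = Apr 19, 2026.

Sunday, April 19, 2026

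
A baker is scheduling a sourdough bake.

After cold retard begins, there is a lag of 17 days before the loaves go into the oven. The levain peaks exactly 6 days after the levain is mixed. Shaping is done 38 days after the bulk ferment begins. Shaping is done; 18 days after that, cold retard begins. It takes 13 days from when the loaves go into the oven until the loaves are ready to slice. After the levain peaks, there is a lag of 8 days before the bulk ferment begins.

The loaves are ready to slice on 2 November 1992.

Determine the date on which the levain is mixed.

25 July 1992

The loaves are ready to slice: Nov 2, 1992.
The loaves go into the oven: Nov 2, 1992 − 13 days = Oct 20, 1992.
Cold retard begins: Oct 20, 1992 − 17 days = Oct 3, 1992.
Shaping is done: Oct 3, 1992 − 18 days = Sep 15, 1992.
The bulk ferment begins: Sep 15, 1992 − 38 days = Aug 8, 1992.
The levain peaks: Aug 8, 1992 − 8 days = Jul 31, 1992.
The levain is mixed: Jul 31, 1992 − 6 days = Jul 25, 1992.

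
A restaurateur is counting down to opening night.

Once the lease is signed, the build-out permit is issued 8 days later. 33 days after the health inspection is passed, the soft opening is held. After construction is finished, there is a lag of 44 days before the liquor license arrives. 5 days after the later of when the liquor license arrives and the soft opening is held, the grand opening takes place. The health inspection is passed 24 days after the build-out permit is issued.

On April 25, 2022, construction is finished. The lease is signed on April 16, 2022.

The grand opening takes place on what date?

Construction is finished: Apr 25, 2022.
The liquor license arrives: Apr 25, 2022 + 44 days = Jun 8, 2022.
The lease is signed: Apr 16, 2022.
The build-out permit is issued: Apr 16, 2022 + 8 days = Apr 24, 2022.
The health inspection is passed: Apr 24, 2022 + 24 days = May 18, 2022.
The soft opening is held: May 18, 2022 + 33 days = Jun 20, 2022.
Both prerequisites met — the liquor license arrives (Jun 8, 2022), the soft opening is held (Jun 20, 2022); the later is Jun 20, 2022.
The grand opening takes place: Jun 20, 2022 + 5 days = Jun 25, 2022.

June 25, 2022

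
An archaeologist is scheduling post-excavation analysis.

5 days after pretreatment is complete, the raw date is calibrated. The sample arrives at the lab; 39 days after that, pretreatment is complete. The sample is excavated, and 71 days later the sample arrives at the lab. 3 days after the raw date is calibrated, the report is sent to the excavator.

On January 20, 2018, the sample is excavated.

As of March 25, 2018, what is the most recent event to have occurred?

The sample is excavated: Jan 20, 2018.
The sample arrives at the lab: Jan 20, 2018 + 71 days = Apr 1, 2018.
Pretreatment is complete: Apr 1, 2018 + 39 days = May 10, 2018.
The raw date is calibrated: May 10, 2018 + 5 days = May 15, 2018.
The report is sent to the excavator: May 15, 2018 + 3 days = May 18, 2018.
Mar 25, 2018 falls between when the sample is excavated (Jan 20, 2018) and when the sample arrives at the lab (Apr 1, 2018).

The sample is excavated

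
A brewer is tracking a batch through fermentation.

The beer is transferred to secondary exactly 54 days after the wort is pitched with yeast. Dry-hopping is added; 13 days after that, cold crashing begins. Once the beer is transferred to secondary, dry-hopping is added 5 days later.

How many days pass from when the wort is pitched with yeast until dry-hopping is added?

Causal path: the wort is pitched with yeast → the beer is transferred to secondary → dry-hopping is added.
Total delay along the path: 54 + 5 = 59 days.

59 days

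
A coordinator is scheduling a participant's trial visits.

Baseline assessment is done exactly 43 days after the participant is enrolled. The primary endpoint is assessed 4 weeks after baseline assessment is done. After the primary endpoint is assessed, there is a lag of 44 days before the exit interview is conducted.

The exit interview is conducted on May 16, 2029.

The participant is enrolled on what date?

The exit interview is conducted: May 16, 2029.
The primary endpoint is assessed: May 16, 2029 − 44 days = Apr 2, 2029.
Baseline assessment is done: Apr 2, 2029 − 4 weeks = Mar 5, 2029.
The participant is enrolled: Mar 5, 2029 − 43 days = Jan 21, 2029.

Jan 21, 2029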